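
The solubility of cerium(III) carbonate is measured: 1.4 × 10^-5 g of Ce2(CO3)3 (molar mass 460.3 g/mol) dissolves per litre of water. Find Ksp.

Ksp = 2.8 x 10^-36

Molar solubility s = (1.4 x 10^-5 g/L) / (460.3 g/mol) = 3.04 × 10^-8 M.
Ce2(CO3)3(s) <=> 2 Ce^3+ + 3 CO3^2-
With molar solubility s: [Ce^3+] = 2s, [CO3^2-] = 3s.
Ksp = [Ce^3+]^2[CO3^2-]^3
Substituting: Ksp = (2s)^2(3s)^3 = 108s^5
With s = 3.04 × 10^-8: Ksp = 2.8 × 10^-36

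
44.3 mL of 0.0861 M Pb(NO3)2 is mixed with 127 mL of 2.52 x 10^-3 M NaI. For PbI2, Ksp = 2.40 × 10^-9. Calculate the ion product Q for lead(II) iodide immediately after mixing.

Total volume = 44.3 + 127 = 171.3 mL.
[Pb^2+] = 8.61 x 10^-2 × (44.3/171.3) = 2.227 × 10^-2 M
[I^-] = 2.52 x 10^-3 × (127/171.3) = 1.868 x 10^-3 M
PbI2(s) ⇌ Pb^2+(aq) + 2 I^-(aq), so Q = [Pb^2+][I^-]^2
Q = (2.227 × 10^-2)(1.868 × 10^-3)^2 = 7.77 × 10^-8
Q > Ksp, so PbI2 will precipitate.

7.77e-8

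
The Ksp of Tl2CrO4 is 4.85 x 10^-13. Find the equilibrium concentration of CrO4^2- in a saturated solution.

[CrO4^2-] ≈ 4.95e-5 M

Tl2CrO4(s) <=> 2 Tl^+(aq) + CrO4^2-(aq)
Ksp = [Tl^+]^2[CrO4^2-]
For each mole of Tl2CrO4 that dissolves: [Tl^+] = 2s, [CrO4^2-] = s.
So Ksp = (2s)^2 × s = 4s^3
Solving, s = (4.85 x 10^-13/4)^(1/3) = 4.949 × 10^-5 M
[CrO4^2-] = s = 4.95 × 10^-5 M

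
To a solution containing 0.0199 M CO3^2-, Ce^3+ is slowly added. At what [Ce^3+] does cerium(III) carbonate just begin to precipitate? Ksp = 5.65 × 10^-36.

8.47 x 10^-16 M

Ce2(CO3)3(s) <=> 2 Ce^3+ + 3 CO3^2-
Ksp = [Ce^3+]^2[CO3^2-]^3
Precipitation begins when Q = Ksp. With [CO3^2-] = 0.0199 M:
5.65 × 10^-36 = (0.0199)^3 × [Ce^3+]^2
[Ce^3+] = (5.65 × 10^-36 / 7.881 x 10^-6)^(1/2) = 8.47 × 10^-16 M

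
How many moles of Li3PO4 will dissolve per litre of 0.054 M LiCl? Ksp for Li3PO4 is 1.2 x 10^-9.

Li3PO4(s) <=> 3 Li^+ + PO4^3-
Ksp = [Li^+]^3[PO4^3-]
Let s = moles of Li3PO4 that dissolve per litre. [Li^+] = 0.054 + 3s ≈ 0.054, [PO4^3-] = s (common-ion effect: Li^+ is already 0.054 M).
Ksp ≈ (0.054)^3 × s
s = 7.6 × 10^-6 M
Check: 3s = 2.3 x 10^-5 ≪ 0.054, so the approximation is valid.

s ≈ 7.6 x 10^-6 M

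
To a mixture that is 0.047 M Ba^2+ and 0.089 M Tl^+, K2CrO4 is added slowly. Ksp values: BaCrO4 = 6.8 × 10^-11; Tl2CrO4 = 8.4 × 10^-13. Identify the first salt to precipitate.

Tl2CrO4

Each salt begins to precipitate when Q = Ksp, i.e. when [CrO4^2-] reaches its threshold.
For BaCrO4: 6.8 × 10^-11 = 0.047 × [CrO4^2-]  ⇒  [CrO4^2-] = 1.4 × 10^-9 M.
For Tl2CrO4: 8.4 × 10^-13 = (0.089)^2 × [CrO4^2-]  ⇒  [CrO4^2-] = 1.1 × 10^-10 M.
The salt with the lower threshold [CrO4^2-] precipitates first: Tl2CrO4.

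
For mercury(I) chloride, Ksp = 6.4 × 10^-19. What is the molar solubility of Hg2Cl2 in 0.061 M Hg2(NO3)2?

Hg2Cl2(s) ⇌ Hg2^2+ + 2 Cl^-
Ksp = [Hg2^2+][Cl^-]^2
Let s be the molar solubility in this solution. [Hg2^2+] = 0.061 + s ≈ 0.061, [Cl^-] = 2s (Ksp is small, so little additional dissolves).
Ksp ≈ 0.061 × (2s)^2
s = 1.6 x 10^-9 M
Check: s = 1.6 x 10^-9 ≪ 0.061, so the approximation is valid.

s ≈ 1.6 × 10^-9 M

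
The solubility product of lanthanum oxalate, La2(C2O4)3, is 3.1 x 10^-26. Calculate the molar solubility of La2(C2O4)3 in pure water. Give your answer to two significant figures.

s ≈ 3.1e-6 M

La2(C2O4)3(s) ⇌ 2 La^3+(aq) + 3 C2O4^2-(aq)
Ksp = [La^3+]^2[C2O4^2-]^3
With molar solubility s: [La^3+] = 2s, [C2O4^2-] = 3s.
Substituting: Ksp = (2s)^2(3s)^3 = 108s^5
Solving, s = (3.1 x 10^-26/108)^(1/5) = 3.1 × 10^-6 M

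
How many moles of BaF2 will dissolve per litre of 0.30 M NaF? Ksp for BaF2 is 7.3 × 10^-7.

s ≈ 8.1 × 10^-6 M

BaF2(s) ⇌ Ba^2+ + 2 F^-
Ksp = [Ba^2+][F^-]^2
If s mol/L dissolves here, [Ba^2+] = s, [F^-] = 0.30 + 2s ≈ 0.30 (common-ion effect: F^- is already 0.30 M).
Ksp ≈ s × (0.30)^2
s = 8.1 × 10^-6 M
Check: 2s = 1.6 × 10^-5 ≪ 0.30, so the approximation is valid.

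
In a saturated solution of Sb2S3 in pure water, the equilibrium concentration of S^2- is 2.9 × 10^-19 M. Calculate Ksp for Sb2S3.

9.1e-94

Sb2S3(s) <=> 2 Sb^3+(aq) + 3 S^2-(aq)
Stoichiometry gives [Sb^3+] = (2/3)[S^2-] = 1.93 × 10^-19 M.
Ksp = [Sb^3+]^2[S^2-]^3
Ksp = (1.93 × 10^-19)^2 × (2.9 × 10^-19)^3 = 9.1 × 10^-94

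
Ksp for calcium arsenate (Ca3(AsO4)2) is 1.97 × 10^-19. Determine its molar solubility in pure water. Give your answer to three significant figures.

s = 7.12 × 10^-5 M

Ca3(AsO4)2(s) <=> 3 Ca^2+ + 2 AsO4^3-
Ksp = [Ca^2+]^3[AsO4^3-]^2
With molar solubility s: [Ca^2+] = 3s, [AsO4^3-] = 2s.
So Ksp = (3s)^3 × (2s)^2 = 108s^5
Solving, s = (1.97 × 10^-19/108)^(1/5) = 7.12 × 10^-5 M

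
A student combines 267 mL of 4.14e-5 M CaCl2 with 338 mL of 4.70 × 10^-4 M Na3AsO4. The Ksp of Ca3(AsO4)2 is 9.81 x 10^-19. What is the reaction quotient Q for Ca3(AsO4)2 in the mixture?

Q ≈ 4.21 × 10^-22

Total volume = 267 + 338 = 605 mL.
[Ca^2+] = 4.14 x 10^-5 × (267/605) = 1.827 × 10^-5 M
[AsO4^3-] = 4.70 x 10^-4 × (338/605) = 2.626 × 10^-4 M
Ca3(AsO4)2(s) ⇌ 3 Ca^2+(aq) + 2 AsO4^3-(aq), so Q = [Ca^2+]^3[AsO4^3-]^2
Q = (1.827 × 10^-5)^3(2.626 × 10^-4)^2 = 4.21 x 10^-22
Q < Ksp, so no precipitate of Ca3(AsO4)2 forms.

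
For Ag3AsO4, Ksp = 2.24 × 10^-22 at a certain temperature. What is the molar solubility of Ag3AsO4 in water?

Ag3AsO4(s) <=> 3 Ag^+ + AsO4^3-
Ksp = [Ag^+]^3[AsO4^3-]
Let s = molar solubility. Then [Ag^+] = 3s and [AsO4^3-] = s.
Ksp = (3s)^3s = 27s^4
Solving, s = (2.24 × 10^-22/27)^(1/4) = 1.70 × 10^-6 M

s ≈ 1.70 × 10^-6 M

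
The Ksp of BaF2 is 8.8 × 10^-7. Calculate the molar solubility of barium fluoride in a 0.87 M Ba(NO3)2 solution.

BaF2(s) ⇌ Ba^2+(aq) + 2 F^-(aq)
Ksp = [Ba^2+][F^-]^2
If s mol/L dissolves here, [Ba^2+] = 0.87 + s ≈ 0.87, [F^-] = 2s (Ksp is small, so little additional dissolves).
Ksp ≈ 0.87 × (2s)^2
s = 5.0 × 10^-4 M
Check: s = 5.0 x 10^-4 ≪ 0.87, so the approximation is valid.

5.0 × 10^-4 M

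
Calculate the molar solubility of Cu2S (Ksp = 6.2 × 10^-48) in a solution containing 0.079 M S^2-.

Cu2S(s) <=> 2 Cu^+(aq) + S^2-(aq)
Ksp = [Cu^+]^2[S^2-]
Let s = moles of Cu2S that dissolve per litre. [Cu^+] = 2s, [S^2-] = 0.079 + s ≈ 0.079 (common-ion effect: S^2- is already 0.079 M).
Ksp ≈ (2s)^2 × 0.079
s = 4.4 × 10^-24 M
Check: s = 4.4 × 10^-24 ≪ 0.079, so the approximation is valid.

s ≈ 4.4 x 10^-24 M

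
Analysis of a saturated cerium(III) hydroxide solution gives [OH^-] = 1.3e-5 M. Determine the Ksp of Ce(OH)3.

Ce(OH)3(s) ⇌ Ce^3+ + 3 OH^-
Stoichiometry gives [Ce^3+] = (1/3)[OH^-] = 4.33 x 10^-6 M.
Ksp = [Ce^3+][OH^-]^3
Ksp = 4.33 × 10^-6 × (1.3 × 10^-5)^3 = 9.5 x 10^-21

9.5e-21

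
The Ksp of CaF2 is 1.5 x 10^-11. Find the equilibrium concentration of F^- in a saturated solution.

3.1 x 10^-4 M

CaF2(s) ⇌ Ca^2+(aq) + 2 F^-(aq)
Ksp = [Ca^2+][F^-]^2
Let s = molar solubility. Then [Ca^2+] = s and [F^-] = 2s.
So Ksp = s × (2s)^2 = 4s^3
s^3 = 1.5 x 10^-11 / 4, so s = 1.55 × 10^-4 M
[F^-] = 2s = 3.1 × 10^-4 M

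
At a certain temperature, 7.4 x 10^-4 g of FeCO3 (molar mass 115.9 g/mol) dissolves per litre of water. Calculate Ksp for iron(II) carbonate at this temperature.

Molar solubility s = (7.4 × 10^-4 g/L) / (115.9 g/mol) = 6.38 x 10^-6 M.
FeCO3(s) ⇌ Fe^2+(aq) + CO3^2-(aq)
If s mol/L of FeCO3 dissolves, [Fe^2+] = s and [CO3^2-] = s.
Ksp = [Fe^2+][CO3^2-]
Ksp = (s)(s) = s^2
Ksp = (6.38 x 10^-6)^2 = 4.1 x 10^-11

Ksp = 4.1e-11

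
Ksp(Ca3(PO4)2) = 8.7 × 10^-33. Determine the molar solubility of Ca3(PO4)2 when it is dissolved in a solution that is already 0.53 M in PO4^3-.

Ca3(PO4)2(s) <=> 3 Ca^2+(aq) + 2 PO4^3-(aq)
Ksp = [Ca^2+]^3[PO4^3-]^2
Let s = moles of Ca3(PO4)2 that dissolve per litre. [Ca^2+] = 3s, [PO4^3-] = 0.53 + 2s ≈ 0.53 (Ksp is small, so little additional dissolves).
Ksp ≈ (3s)^3 × (0.53)^2
s = 1.0 × 10^-11 M
Check: 2s = 2.1 × 10^-11 ≪ 0.53, so the approximation is valid.

s = 1.0 × 10^-11 M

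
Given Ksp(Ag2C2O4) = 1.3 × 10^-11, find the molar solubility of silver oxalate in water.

s ≈ 1.5 x 10^-4 M

Ag2C2O4(s) ⇌ 2 Ag^+ + C2O4^2-
Ksp = [Ag^+]^2[C2O4^2-]
For each mole of Ag2C2O4 that dissolves: [Ag^+] = 2s, [C2O4^2-] = s.
Ksp = (2s)^2s = 4s^3
Solving, s = (1.3 × 10^-11/4)^(1/3) = 1.5 x 10^-4 M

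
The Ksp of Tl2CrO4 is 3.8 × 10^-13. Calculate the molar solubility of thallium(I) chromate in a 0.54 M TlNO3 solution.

1.3e-12 M

Tl2CrO4(s) ⇌ 2 Tl^+ + CrO4^2-
Ksp = [Tl^+]^2[CrO4^2-]
Let s be the molar solubility in this solution. [Tl^+] = 0.54 + 2s ≈ 0.54, [CrO4^2-] = s (since Tl^+ from TlNO3 dominates).
Ksp ≈ (0.54)^2 × s
s = 1.3 × 10^-12 M
Check: 2s = 2.6 × 10^-12 ≪ 0.54, so the approximation is valid.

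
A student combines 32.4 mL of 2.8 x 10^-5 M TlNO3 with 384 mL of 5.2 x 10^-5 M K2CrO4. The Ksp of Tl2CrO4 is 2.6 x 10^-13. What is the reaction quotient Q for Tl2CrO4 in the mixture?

Total volume = 32.4 + 384 = 416.4 mL.
[Tl^+] = 2.8 x 10^-5 × (32.4/416.4) = 2.18 x 10^-6 M
[CrO4^2-] = 5.2 × 10^-5 × (384/416.4) = 4.80 x 10^-5 M
Tl2CrO4(s) <=> 2 Tl^+ + CrO4^2-, so Q = [Tl^+]^2[CrO4^2-]
Q = (2.18 × 10^-6)^2(4.80 x 10^-5) = 2.3 × 10^-16
Q < Ksp, so no precipitate of Tl2CrO4 forms.

Q = 2.3e-16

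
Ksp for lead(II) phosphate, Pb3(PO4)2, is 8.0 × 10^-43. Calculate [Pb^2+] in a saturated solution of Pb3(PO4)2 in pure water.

Pb3(PO4)2(s) <=> 3 Pb^2+(aq) + 2 PO4^3-(aq)
Ksp = [Pb^2+]^3[PO4^3-]^2
For each mole of Pb3(PO4)2 that dissolves: [Pb^2+] = 3s, [PO4^3-] = 2s.
Substituting: Ksp = (3s)^3(2s)^2 = 108s^5
s = (8.0 × 10^-43 / 108)^(1/5) = 1.49 × 10^-9 M
[Pb^2+] = 3s = 4.5 x 10^-9 M

4.5e-9 M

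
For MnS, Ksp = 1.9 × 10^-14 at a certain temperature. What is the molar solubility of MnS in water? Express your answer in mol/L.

s ≈ 1.4 × 10^-7 M

MnS(s) ⇌ Mn^2+(aq) + S^2-(aq)
Ksp = [Mn^2+][S^2-]
With molar solubility s: [Mn^2+] = s, [S^2-] = s.
Ksp = s × s = s^2
s = (1.9 × 10^-14)^(1/2) = 1.4 × 10^-7 M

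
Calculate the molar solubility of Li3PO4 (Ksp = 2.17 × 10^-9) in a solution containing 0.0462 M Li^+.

Li3PO4(s) ⇌ 3 Li^+ + PO4^3-
Ksp = [Li^+]^3[PO4^3-]
Let s be the molar solubility in this solution. [Li^+] = 0.0462 + 3s ≈ 0.0462, [PO4^3-] = s (Ksp is small, so little additional dissolves).
Ksp ≈ (0.0462)^3 × s
s = 2.20 × 10^-5 M
Check: 3s = 6.6 × 10^-5 ≪ 0.0462, so the approximation is valid.

s = 2.20e-5 M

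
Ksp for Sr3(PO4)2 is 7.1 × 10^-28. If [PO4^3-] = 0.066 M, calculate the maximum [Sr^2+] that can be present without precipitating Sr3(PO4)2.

Sr3(PO4)2(s) ⇌ 3 Sr^2+(aq) + 2 PO4^3-(aq)
Ksp = [Sr^2+]^3[PO4^3-]^2
Precipitation begins when Q = Ksp. With [PO4^3-] = 0.066 M:
7.1 × 10^-28 = (0.066)^2 × [Sr^2+]^3
[Sr^2+] = (7.1 × 10^-28 / 4.36 × 10^-3)^(1/3) = 5.5 × 10^-9 M

[Sr^2+] ≈ 5.5 × 10^-9 M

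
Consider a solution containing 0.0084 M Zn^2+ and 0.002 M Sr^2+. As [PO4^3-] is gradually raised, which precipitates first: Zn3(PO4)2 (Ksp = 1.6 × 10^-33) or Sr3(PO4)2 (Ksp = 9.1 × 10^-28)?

Zn3(PO4)2

Precipitation of each salt starts when its ion product equals its Ksp.
For Zn3(PO4)2: 1.6 × 10^-33 = (0.0084)^3 × [PO4^3-]^2  ⇒  [PO4^3-] = 5.2 × 10^-14 M.
For Sr3(PO4)2: 9.1 × 10^-28 = (0.002)^3 × [PO4^3-]^2  ⇒  [PO4^3-] = 3.4 x 10^-10 M.
The salt with the lower threshold [PO4^3-] precipitates first: Zn3(PO4)2.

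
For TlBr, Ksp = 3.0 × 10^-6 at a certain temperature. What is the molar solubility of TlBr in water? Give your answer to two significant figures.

TlBr(s) ⇌ Tl^+(aq) + Br^-(aq)
Ksp = [Tl^+][Br^-]
If s mol/L of TlBr dissolves, [Tl^+] = s and [Br^-] = s.
Ksp = s × s = s^2
s = (3.0 × 10^-6)^(1/2) = 1.7 x 10^-3 M

1.7e-3 M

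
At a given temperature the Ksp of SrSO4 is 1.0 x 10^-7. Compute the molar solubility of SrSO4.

SrSO4(s) ⇌ Sr^2+ + SO4^2-
Ksp = [Sr^2+][SO4^2-]
For each mole of SrSO4 that dissolves: [Sr^2+] = s, [SO4^2-] = s.
Ksp = s^2
s = √(1.0 x 10^-7) = 3.2 × 10^-4 M

3.2e-4 M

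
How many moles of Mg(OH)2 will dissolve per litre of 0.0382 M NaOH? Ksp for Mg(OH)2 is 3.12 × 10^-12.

2.14e-9 M

Mg(OH)2(s) ⇌ Mg^2+ + 2 OH^-
Ksp = [Mg^2+][OH^-]^2
Let s be the molar solubility in this solution. [Mg^2+] = s, [OH^-] = 0.0382 + 2s ≈ 0.0382 (Ksp is small, so little additional dissolves).
Ksp ≈ s × (0.0382)^2
s = 2.14 × 10^-9 M
Check: 2s = 4.3 x 10^-9 ≪ 0.0382, so the approximation is valid.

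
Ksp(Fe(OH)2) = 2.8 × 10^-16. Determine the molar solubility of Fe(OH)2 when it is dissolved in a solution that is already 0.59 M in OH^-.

s = 8.0 × 10^-16 M

Fe(OH)2(s) ⇌ Fe^2+ + 2 OH^-
Ksp = [Fe^2+][OH^-]^2
Let s = moles of Fe(OH)2 that dissolve per litre. [Fe^2+] = s, [OH^-] = 0.59 + 2s ≈ 0.59 (since the OH^- already present dominates).
Ksp ≈ s × (0.59)^2
s = 8.0 x 10^-16 M
Check: 2s = 1.6 × 10^-15 ≪ 0.59, so the approximation is valid.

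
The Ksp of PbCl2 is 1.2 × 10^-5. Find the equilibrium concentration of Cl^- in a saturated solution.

[Cl^-] = 2.9 x 10^-2 M

PbCl2(s) <=> Pb^2+ + 2 Cl^-
Ksp = [Pb^2+][Cl^-]^2
Let s = molar solubility. Then [Pb^2+] = s and [Cl^-] = 2s.
Substituting: Ksp = s(2s)^2 = 4s^3
s = (1.2 × 10^-5 / 4)^(1/3) = 1.44 × 10^-2 M
[Cl^-] = 2s = 2.9 x 10^-2 M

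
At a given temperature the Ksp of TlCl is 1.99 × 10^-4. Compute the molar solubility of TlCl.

s ≈ 0.0141 M

TlCl(s) ⇌ Tl^+(aq) + Cl^-(aq)
Ksp = [Tl^+][Cl^-]
Let s = molar solubility. Then [Tl^+] = s and [Cl^-] = s.
Ksp = (s)(s) = s^2
s = (1.99 × 10^-4)^(1/2) = 1.41 x 10^-2 M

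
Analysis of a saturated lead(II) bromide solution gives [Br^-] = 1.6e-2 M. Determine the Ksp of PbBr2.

PbBr2(s) ⇌ Pb^2+(aq) + 2 Br^-(aq)
Stoichiometry gives [Pb^2+] = (1/2)[Br^-] = 8.00 × 10^-3 M.
Ksp = [Pb^2+][Br^-]^2
Ksp = 8.00 × 10^-3 × (1.6 × 10^-2)^2 = 2.0 × 10^-6

Ksp ≈ 2.0 × 10^-6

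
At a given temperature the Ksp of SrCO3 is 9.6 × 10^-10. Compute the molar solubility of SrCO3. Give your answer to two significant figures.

SrCO3(s) ⇌ Sr^2+(aq) + CO3^2-(aq)
Ksp = [Sr^2+][CO3^2-]
If s mol/L of SrCO3 dissolves, [Sr^2+] = s and [CO3^2-] = s.
Ksp = s^2
s = (9.6 × 10^-10)^(1/2) = 3.1 x 10^-5 M

s = 3.1 x 10^-5 M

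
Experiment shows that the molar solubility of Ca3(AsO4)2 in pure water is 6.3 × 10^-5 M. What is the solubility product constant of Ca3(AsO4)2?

Ksp = 1.1 × 10^-19

Ca3(AsO4)2(s) <=> 3 Ca^2+(aq) + 2 AsO4^3-(aq)
With molar solubility s: [Ca^2+] = 3s, [AsO4^3-] = 2s.
Ksp = [Ca^2+]^3[AsO4^3-]^2
Ksp = (3s)^3(2s)^2 = 108s^5
Ksp = 108 × (6.3 × 10^-5)^5 = 1.1 x 10^-19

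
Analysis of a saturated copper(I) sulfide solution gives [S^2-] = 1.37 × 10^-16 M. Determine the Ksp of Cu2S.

1.03 × 10^-47

Cu2S(s) <=> 2 Cu^+(aq) + S^2-(aq)
Stoichiometry gives [Cu^+] = (2/1)[S^2-] = 2.740 × 10^-16 M.
Ksp = [Cu^+]^2[S^2-]
Ksp = (2.740 × 10^-16)^2 × 1.37 × 10^-16 = 1.03 × 10^-47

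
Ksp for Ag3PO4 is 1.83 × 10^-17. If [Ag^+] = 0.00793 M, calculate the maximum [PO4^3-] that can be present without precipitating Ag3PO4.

Ag3PO4(s) ⇌ 3 Ag^+ + PO4^3-
Ksp = [Ag^+]^3[PO4^3-]
Precipitation begins when Q = Ksp. With [Ag^+] = 0.00793 M:
1.83 × 10^-17 = (0.00793)^3 × [PO4^3-]
[PO4^3-] = (1.83 × 10^-17 / 4.987 × 10^-7) = 3.67 x 10^-11 M

[PO4^3-] ≈ 3.67e-11 M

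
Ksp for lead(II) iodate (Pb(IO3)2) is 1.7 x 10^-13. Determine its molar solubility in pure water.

s ≈ 3.5e-5 M

Pb(IO3)2(s) ⇌ Pb^2+(aq) + 2 IO3^-(aq)
Ksp = [Pb^2+][IO3^-]^2
Let s = molar solubility. Then [Pb^2+] = s and [IO3^-] = 2s.
Ksp = s(2s)^2 = 4s^3
Solving, s = (1.7 x 10^-13/4)^(1/3) = 3.5 × 10^-5 M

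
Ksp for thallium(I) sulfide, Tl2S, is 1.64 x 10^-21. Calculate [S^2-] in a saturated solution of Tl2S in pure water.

Tl2S(s) ⇌ 2 Tl^+ + S^2-
Ksp = [Tl^+]^2[S^2-]
If s mol/L of Tl2S dissolves, [Tl^+] = 2s and [S^2-] = s.
Substituting: Ksp = (2s)^2s = 4s^3
s = (1.64 x 10^-21 / 4)^(1/3) = 7.429 × 10^-8 M
[S^2-] = s = 7.43 × 10^-8 M

[S^2-] = 7.43 x 10^-8 M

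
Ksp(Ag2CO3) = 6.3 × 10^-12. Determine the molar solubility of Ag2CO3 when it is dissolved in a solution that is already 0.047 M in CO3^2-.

s ≈ 5.8 × 10^-6 M

Ag2CO3(s) ⇌ 2 Ag^+(aq) + CO3^2-(aq)
Ksp = [Ag^+]^2[CO3^2-]
If s mol/L dissolves here, [Ag^+] = 2s, [CO3^2-] = 0.047 + s ≈ 0.047 (common-ion effect: CO3^2- is already 0.047 M).
Ksp ≈ (2s)^2 × 0.047
s = 5.8 x 10^-6 M
Check: s = 5.8 × 10^-6 ≪ 0.047, so the approximation is valid.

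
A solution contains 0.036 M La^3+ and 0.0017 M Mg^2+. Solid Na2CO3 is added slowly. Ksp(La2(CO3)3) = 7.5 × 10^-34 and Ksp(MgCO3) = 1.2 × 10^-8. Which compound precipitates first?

La2(CO3)3

Precipitation of each salt starts when its ion product equals its Ksp.
For La2(CO3)3: 7.5 × 10^-34 = (0.036)^2 × [CO3^2-]^3  ⇒  [CO3^2-] = 8.3 × 10^-11 M.
For MgCO3: 1.2 × 10^-8 = 0.0017 × [CO3^2-]  ⇒  [CO3^2-] = 7.1 × 10^-6 M.
The salt with the lower threshold [CO3^2-] precipitates first: La2(CO3)3.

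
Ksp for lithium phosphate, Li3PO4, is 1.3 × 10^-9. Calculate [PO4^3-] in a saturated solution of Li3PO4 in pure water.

Li3PO4(s) ⇌ 3 Li^+(aq) + PO4^3-(aq)
Ksp = [Li^+]^3[PO4^3-]
With molar solubility s: [Li^+] = 3s, [PO4^3-] = s.
Ksp = (3s)^3s = 27s^4
Solving, s = (1.3 × 10^-9/27)^(1/4) = 2.63 x 10^-3 M
[PO4^3-] = s = 2.6 x 10^-3 M

[PO4^3-] ≈ 2.6 × 10^-3 M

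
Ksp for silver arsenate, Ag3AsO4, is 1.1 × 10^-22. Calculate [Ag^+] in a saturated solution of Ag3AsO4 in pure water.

Ag3AsO4(s) ⇌ 3 Ag^+(aq) + AsO4^3-(aq)
Ksp = [Ag^+]^3[AsO4^3-]
Let s = molar solubility. Then [Ag^+] = 3s and [AsO4^3-] = s.
Substituting: Ksp = (3s)^3s = 27s^4
s = (1.1 × 10^-22 / 27)^(1/4) = 1.42 × 10^-6 M
[Ag^+] = 3s = 4.3 × 10^-6 M

[Ag^+] = 4.3 x 10^-6 M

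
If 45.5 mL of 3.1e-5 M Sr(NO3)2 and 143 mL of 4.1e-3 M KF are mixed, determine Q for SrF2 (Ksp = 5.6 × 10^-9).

Q ≈ 7.2 × 10^-11

Total volume = 45.5 + 143 = 188.5 mL.
[Sr^2+] = 3.1 x 10^-5 × (45.5/188.5) = 7.48 x 10^-6 M
[F^-] = 4.1 x 10^-3 × (143/188.5) = 3.11 x 10^-3 M
SrF2(s) ⇌ Sr^2+ + 2 F^-, so Q = [Sr^2+][F^-]^2
Q = (7.48 x 10^-6)(3.11 × 10^-3)^2 = 7.2 x 10^-11
Q < Ksp, so no precipitate of SrF2 forms.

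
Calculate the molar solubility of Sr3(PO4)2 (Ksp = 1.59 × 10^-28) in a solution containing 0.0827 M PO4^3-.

Sr3(PO4)2(s) ⇌ 3 Sr^2+ + 2 PO4^3-
Ksp = [Sr^2+]^3[PO4^3-]^2
Let s = moles of Sr3(PO4)2 that dissolve per litre. [Sr^2+] = 3s, [PO4^3-] = 0.0827 + 2s ≈ 0.0827 (since the PO4^3- already present dominates).
Ksp ≈ (3s)^3 × (0.0827)^2
s = 9.51 x 10^-10 M
Check: 2s = 1.9 × 10^-9 ≪ 0.0827, so the approximation is valid.

s = 9.51 × 10^-10 M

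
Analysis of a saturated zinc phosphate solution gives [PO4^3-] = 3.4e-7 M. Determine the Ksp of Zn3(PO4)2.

Ksp ≈ 1.5 × 10^-32

Zn3(PO4)2(s) ⇌ 3 Zn^2+ + 2 PO4^3-
Stoichiometry gives [Zn^2+] = (3/2)[PO4^3-] = 5.10 × 10^-7 M.
Ksp = [Zn^2+]^3[PO4^3-]^2
Ksp = (5.10 × 10^-7)^3 × (3.4 x 10^-7)^2 = 1.5 x 10^-32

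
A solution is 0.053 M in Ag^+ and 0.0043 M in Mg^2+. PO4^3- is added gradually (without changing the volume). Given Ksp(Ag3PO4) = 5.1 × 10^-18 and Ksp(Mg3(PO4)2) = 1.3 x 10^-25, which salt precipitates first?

Each salt begins to precipitate when Q = Ksp, i.e. when [PO4^3-] reaches its threshold.
For Ag3PO4: 5.1 × 10^-18 = (0.053)^3 × [PO4^3-]  ⇒  [PO4^3-] = 3.4 × 10^-14 M.
For Mg3(PO4)2: 1.3 x 10^-25 = (0.0043)^3 × [PO4^3-]^2  ⇒  [PO4^3-] = 1.3 × 10^-9 M.
The salt with the lower threshold [PO4^3-] precipitates first: Ag3PO4.

Ag3PO4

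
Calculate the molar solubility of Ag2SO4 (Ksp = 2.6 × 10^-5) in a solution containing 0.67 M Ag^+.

Ag2SO4(s) ⇌ 2 Ag^+ + SO4^2-
Ksp = [Ag^+]^2[SO4^2-]
Let s be the molar solubility in this solution. [Ag^+] = 0.67 + 2s ≈ 0.67, [SO4^2-] = s (since the Ag^+ already present dominates).
Ksp ≈ (0.67)^2 × s
s = 5.8 × 10^-5 M
Check: 2s = 1.2 x 10^-4 ≪ 0.67, so the approximation is valid.

5.8e-5 M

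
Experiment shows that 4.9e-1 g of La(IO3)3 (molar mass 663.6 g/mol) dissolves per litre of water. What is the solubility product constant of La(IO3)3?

Molar solubility s = (4.9 × 10^-1 g/L) / (663.6 g/mol) = 7.38 × 10^-4 M.
La(IO3)3(s) <=> La^3+ + 3 IO3^-
Let s = molar solubility. Then [La^3+] = s and [IO3^-] = 3s.
Ksp = [La^3+][IO3^-]^3
So Ksp = s × (3s)^3 = 27s^4
Ksp = 27 × (7.38 x 10^-4)^4 = 8.0 × 10^-12

Ksp = 8.0 × 10^-12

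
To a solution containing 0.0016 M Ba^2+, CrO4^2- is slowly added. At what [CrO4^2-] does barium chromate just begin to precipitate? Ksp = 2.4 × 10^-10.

[CrO4^2-] ≈ 1.5 × 10^-7 M

BaCrO4(s) <=> Ba^2+(aq) + CrO4^2-(aq)
Ksp = [Ba^2+][CrO4^2-]
Precipitation begins when Q = Ksp. With [Ba^2+] = 0.0016 M:
2.4 × 10^-10 = (0.0016) × [CrO4^2-]
[CrO4^2-] = (2.4 × 10^-10 / 1.6 × 10^-3) = 1.5 × 10^-7 M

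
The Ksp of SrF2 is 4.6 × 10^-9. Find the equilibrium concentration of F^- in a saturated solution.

SrF2(s) <=> Sr^2+(aq) + 2 F^-(aq)
Ksp = [Sr^2+][F^-]^2
Let s = molar solubility. Then [Sr^2+] = s and [F^-] = 2s.
So Ksp = s × (2s)^2 = 4s^3
s = (4.6 × 10^-9 / 4)^(1/3) = 1.05 × 10^-3 M
[F^-] = 2s = 2.1 × 10^-3 M

[F^-] ≈ 2.1 × 10^-3 M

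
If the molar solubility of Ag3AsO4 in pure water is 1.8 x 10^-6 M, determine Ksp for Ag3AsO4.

Ag3AsO4(s) <=> 3 Ag^+ + AsO4^3-
Let s = molar solubility. Then [Ag^+] = 3s and [AsO4^3-] = s.
Ksp = [Ag^+]^3[AsO4^3-]
Substituting: Ksp = (3s)^3s = 27s^4
Ksp = 27 × (1.8 × 10^-6)^4 = 2.8 × 10^-22

Ksp ≈ 2.8 × 10^-22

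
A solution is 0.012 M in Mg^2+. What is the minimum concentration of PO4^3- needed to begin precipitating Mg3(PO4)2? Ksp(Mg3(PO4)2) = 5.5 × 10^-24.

Mg3(PO4)2(s) ⇌ 3 Mg^2+ + 2 PO4^3-
Ksp = [Mg^2+]^3[PO4^3-]^2
Precipitation begins when Q = Ksp. With [Mg^2+] = 0.012 M:
5.5 × 10^-24 = (0.012)^3 × [PO4^3-]^2
[PO4^3-] = (5.5 × 10^-24 / 1.73 x 10^-6)^(1/2) = 1.8 × 10^-9 M

1.8e-9 M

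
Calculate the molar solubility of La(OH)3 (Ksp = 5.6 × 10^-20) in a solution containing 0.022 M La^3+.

La(OH)3(s) ⇌ La^3+(aq) + 3 OH^-(aq)
Ksp = [La^3+][OH^-]^3
Let s be the molar solubility in this solution. [La^3+] = 0.022 + s ≈ 0.022, [OH^-] = 3s (since the La^3+ already present dominates).
Ksp ≈ 0.022 × (3s)^3
s = 4.6 x 10^-7 M
Check: s = 4.6 × 10^-7 ≪ 0.022, so the approximation is valid.

4.6e-7 M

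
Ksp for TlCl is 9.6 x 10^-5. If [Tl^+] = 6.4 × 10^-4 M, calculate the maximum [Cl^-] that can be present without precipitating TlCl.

1.5e-1 M

TlCl(s) ⇌ Tl^+ + Cl^-
Ksp = [Tl^+][Cl^-]
Precipitation begins when Q = Ksp. With [Tl^+] = 6.4 × 10^-4 M:
9.6 x 10^-5 = (6.4 × 10^-4) × [Cl^-]
[Cl^-] = (9.6 x 10^-5 / 6.4 x 10^-4) = 1.5 x 10^-1 M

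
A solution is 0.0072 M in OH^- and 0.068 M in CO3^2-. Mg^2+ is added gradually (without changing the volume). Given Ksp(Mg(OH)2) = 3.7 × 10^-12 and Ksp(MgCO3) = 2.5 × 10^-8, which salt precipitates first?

Mg(OH)2

Each salt begins to precipitate when Q = Ksp, i.e. when [Mg^2+] reaches its threshold.
For Mg(OH)2: 3.7 × 10^-12 = (0.0072)^2 × [Mg^2+]  ⇒  [Mg^2+] = 7.1 × 10^-8 M.
For MgCO3: 2.5 × 10^-8 = 0.068 × [Mg^2+]  ⇒  [Mg^2+] = 3.7 × 10^-7 M.
The salt with the lower threshold [Mg^2+] precipitates first: Mg(OH)2.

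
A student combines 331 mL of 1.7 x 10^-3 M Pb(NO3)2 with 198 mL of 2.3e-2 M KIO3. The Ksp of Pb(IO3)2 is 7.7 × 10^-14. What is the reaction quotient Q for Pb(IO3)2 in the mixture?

Q = 7.9e-8

Total volume = 331 + 198 = 529 mL.
[Pb^2+] = 1.7 × 10^-3 × (331/529) = 1.06 × 10^-3 M
[IO3^-] = 2.3 × 10^-2 × (198/529) = 8.61 × 10^-3 M
Pb(IO3)2(s) ⇌ Pb^2+(aq) + 2 IO3^-(aq), so Q = [Pb^2+][IO3^-]^2
Q = (1.06 × 10^-3)(8.61 × 10^-3)^2 = 7.9 × 10^-8
Q > Ksp, so Pb(IO3)2 will precipitate.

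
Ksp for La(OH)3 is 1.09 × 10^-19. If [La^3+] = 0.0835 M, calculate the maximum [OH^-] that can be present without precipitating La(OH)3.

1.09e-6 M

La(OH)3(s) <=> La^3+ + 3 OH^-
Ksp = [La^3+][OH^-]^3
Precipitation begins when Q = Ksp. With [La^3+] = 0.0835 M:
1.09 × 10^-19 = (0.0835) × [OH^-]^3
[OH^-] = (1.09 × 10^-19 / 8.35 x 10^-2)^(1/3) = 1.09 x 10^-6 M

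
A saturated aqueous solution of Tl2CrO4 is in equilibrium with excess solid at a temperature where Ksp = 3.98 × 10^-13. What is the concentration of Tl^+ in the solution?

Tl2CrO4(s) <=> 2 Tl^+(aq) + CrO4^2-(aq)
Ksp = [Tl^+]^2[CrO4^2-]
With molar solubility s: [Tl^+] = 2s, [CrO4^2-] = s.
Substituting: Ksp = (2s)^2s = 4s^3
Solving, s = (3.98 × 10^-13/4)^(1/3) = 4.634 × 10^-5 M
[Tl^+] = 2s = 9.27 × 10^-5 M

9.27 × 10^-5 M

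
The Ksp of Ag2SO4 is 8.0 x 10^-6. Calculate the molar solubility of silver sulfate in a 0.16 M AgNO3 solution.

s ≈ 3.1 × 10^-4 M

Ag2SO4(s) ⇌ 2 Ag^+ + SO4^2-
Ksp = [Ag^+]^2[SO4^2-]
Let s = moles of Ag2SO4 that dissolve per litre. [Ag^+] = 0.16 + 2s ≈ 0.16, [SO4^2-] = s (Ksp is small, so little additional dissolves).
Ksp ≈ (0.16)^2 × s
s = 3.1 × 10^-4 M
Check: 2s = 6.3 × 10^-4 ≪ 0.16, so the approximation is valid.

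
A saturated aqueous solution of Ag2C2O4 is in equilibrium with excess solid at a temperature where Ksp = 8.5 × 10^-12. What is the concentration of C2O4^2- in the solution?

Ag2C2O4(s) <=> 2 Ag^+(aq) + C2O4^2-(aq)
Ksp = [Ag^+]^2[C2O4^2-]
Let s = molar solubility. Then [Ag^+] = 2s and [C2O4^2-] = s.
Substituting: Ksp = (2s)^2s = 4s^3
s = (8.5 × 10^-12 / 4)^(1/3) = 1.29 × 10^-4 M
[C2O4^2-] = s = 1.3 × 10^-4 M

1.3 x 10^-4 M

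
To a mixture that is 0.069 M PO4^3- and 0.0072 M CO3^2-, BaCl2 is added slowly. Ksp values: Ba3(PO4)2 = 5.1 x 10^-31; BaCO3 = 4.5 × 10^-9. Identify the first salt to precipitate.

Ba3(PO4)2

Precipitation of each salt starts when its ion product equals its Ksp.
For Ba3(PO4)2: 5.1 x 10^-31 = (0.069)^2 × [Ba^2+]^3  ⇒  [Ba^2+] = 4.7 × 10^-10 M.
For BaCO3: 4.5 × 10^-9 = 0.0072 × [Ba^2+]  ⇒  [Ba^2+] = 6.3 × 10^-7 M.
The salt with the lower threshold [Ba^2+] precipitates first: Ba3(PO4)2.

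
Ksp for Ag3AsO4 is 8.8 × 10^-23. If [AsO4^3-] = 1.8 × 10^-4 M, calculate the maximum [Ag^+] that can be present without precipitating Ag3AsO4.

7.9 x 10^-7 M

Ag3AsO4(s) <=> 3 Ag^+ + AsO4^3-
Ksp = [Ag^+]^3[AsO4^3-]
Precipitation begins when Q = Ksp. With [AsO4^3-] = 1.8 × 10^-4 M:
8.8 × 10^-23 = (1.8 × 10^-4) × [Ag^+]^3
[Ag^+] = (8.8 × 10^-23 / 1.8 x 10^-4)^(1/3) = 7.9 × 10^-7 M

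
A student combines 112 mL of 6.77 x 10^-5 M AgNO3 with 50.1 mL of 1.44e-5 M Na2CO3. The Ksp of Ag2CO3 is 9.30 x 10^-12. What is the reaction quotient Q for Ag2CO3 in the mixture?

Q ≈ 9.74 × 10^-15

Total volume = 112 + 50.1 = 162.1 mL.
[Ag^+] = 6.77 x 10^-5 × (112/162.1) = 4.678 x 10^-5 M
[CO3^2-] = 1.44 × 10^-5 × (50.1/162.1) = 4.451 x 10^-6 M
Ag2CO3(s) ⇌ 2 Ag^+(aq) + CO3^2-(aq), so Q = [Ag^+]^2[CO3^2-]
Q = (4.678 x 10^-5)^2(4.451 x 10^-6) = 9.74 × 10^-15
Q < Ksp, so no precipitate of Ag2CO3 forms.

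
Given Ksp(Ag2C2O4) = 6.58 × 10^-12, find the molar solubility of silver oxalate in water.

Ag2C2O4(s) ⇌ 2 Ag^+ + C2O4^2-
Ksp = [Ag^+]^2[C2O4^2-]
If s mol/L of Ag2C2O4 dissolves, [Ag^+] = 2s and [C2O4^2-] = s.
So Ksp = (2s)^2 × s = 4s^3
s^3 = 6.58 × 10^-12 / 4, so s = 1.18 x 10^-4 M

s ≈ 1.18 × 10^-4 M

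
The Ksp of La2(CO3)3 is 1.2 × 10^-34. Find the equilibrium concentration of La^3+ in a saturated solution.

1.3 × 10^-7 M

La2(CO3)3(s) ⇌ 2 La^3+(aq) + 3 CO3^2-(aq)
Ksp = [La^3+]^2[CO3^2-]^3
For each mole of La2(CO3)3 that dissolves: [La^3+] = 2s, [CO3^2-] = 3s.
So Ksp = (2s)^2 × (3s)^3 = 108s^5
s = (1.2 × 10^-34 / 108)^(1/5) = 6.44 × 10^-8 M
[La^3+] = 2s = 1.3 x 10^-7 M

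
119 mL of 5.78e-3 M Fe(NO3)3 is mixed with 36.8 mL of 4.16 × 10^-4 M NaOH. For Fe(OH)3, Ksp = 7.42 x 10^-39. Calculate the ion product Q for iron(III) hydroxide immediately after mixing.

Total volume = 119 + 36.8 = 155.8 mL.
[Fe^3+] = 5.78 × 10^-3 × (119/155.8) = 4.415 x 10^-3 M
[OH^-] = 4.16 × 10^-4 × (36.8/155.8) = 9.826 × 10^-5 M
Fe(OH)3(s) ⇌ Fe^3+ + 3 OH^-, so Q = [Fe^3+][OH^-]^3
Q = (4.415 × 10^-3)(9.826 × 10^-5)^3 = 4.19 x 10^-15
Q > Ksp, so Fe(OH)3 will precipitate.

Q = 4.19 × 10^-15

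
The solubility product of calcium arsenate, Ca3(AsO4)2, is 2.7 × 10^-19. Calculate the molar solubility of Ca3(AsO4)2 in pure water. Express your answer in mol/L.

s = 7.6 x 10^-5 M

Ca3(AsO4)2(s) ⇌ 3 Ca^2+ + 2 AsO4^3-
Ksp = [Ca^2+]^3[AsO4^3-]^2
If s mol/L of Ca3(AsO4)2 dissolves, [Ca^2+] = 3s and [AsO4^3-] = 2s.
Substituting: Ksp = (3s)^3(2s)^2 = 108s^5
Solving, s = (2.7 × 10^-19/108)^(1/5) = 7.6 × 10^-5 M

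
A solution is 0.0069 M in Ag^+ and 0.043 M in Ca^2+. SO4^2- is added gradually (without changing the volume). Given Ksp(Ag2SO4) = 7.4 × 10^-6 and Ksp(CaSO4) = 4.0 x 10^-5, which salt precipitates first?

Precipitation of each salt starts when its ion product equals its Ksp.
For Ag2SO4: 7.4 × 10^-6 = (0.0069)^2 × [SO4^2-]  ⇒  [SO4^2-] = 1.6 × 10^-1 M.
For CaSO4: 4.0 x 10^-5 = 0.043 × [SO4^2-]  ⇒  [SO4^2-] = 9.3 × 10^-4 M.
The salt with the lower threshold [SO4^2-] precipitates first: CaSO4.

CaSO4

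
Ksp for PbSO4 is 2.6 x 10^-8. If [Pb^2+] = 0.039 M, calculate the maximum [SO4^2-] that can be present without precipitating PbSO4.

[SO4^2-] = 6.7 × 10^-7 M

PbSO4(s) <=> Pb^2+(aq) + SO4^2-(aq)
Ksp = [Pb^2+][SO4^2-]
Precipitation begins when Q = Ksp. With [Pb^2+] = 0.039 M:
2.6 x 10^-8 = (0.039) × [SO4^2-]
[SO4^2-] = (2.6 x 10^-8 / 3.9 x 10^-2) = 6.7 × 10^-7 M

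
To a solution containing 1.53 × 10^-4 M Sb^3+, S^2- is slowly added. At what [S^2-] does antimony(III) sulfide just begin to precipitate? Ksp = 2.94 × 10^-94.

Sb2S3(s) <=> 2 Sb^3+ + 3 S^2-
Ksp = [Sb^3+]^2[S^2-]^3
Precipitation begins when Q = Ksp. With [Sb^3+] = 1.53 × 10^-4 M:
2.94 × 10^-94 = (1.53 × 10^-4)^2 × [S^2-]^3
[S^2-] = (2.94 × 10^-94 / 2.341 × 10^-8)^(1/3) = 2.32 × 10^-29 M

[S^2-] = 2.32e-29 M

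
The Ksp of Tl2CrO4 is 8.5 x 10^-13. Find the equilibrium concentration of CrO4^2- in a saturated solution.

6.0 x 10^-5 M

Tl2CrO4(s) ⇌ 2 Tl^+(aq) + CrO4^2-(aq)
Ksp = [Tl^+]^2[CrO4^2-]
With molar solubility s: [Tl^+] = 2s, [CrO4^2-] = s.
So Ksp = (2s)^2 × s = 4s^3
s^3 = 8.5 x 10^-13 / 4, so s = 5.97 x 10^-5 M
[CrO4^2-] = s = 6.0 × 10^-5 M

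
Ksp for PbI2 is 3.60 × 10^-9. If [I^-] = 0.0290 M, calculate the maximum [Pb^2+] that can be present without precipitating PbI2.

PbI2(s) ⇌ Pb^2+(aq) + 2 I^-(aq)
Ksp = [Pb^2+][I^-]^2
Precipitation begins when Q = Ksp. With [I^-] = 0.0290 M:
3.60 × 10^-9 = (0.0290)^2 × [Pb^2+]
[Pb^2+] = (3.60 × 10^-9 / 8.410 × 10^-4) = 4.28 × 10^-6 M

4.28e-6 M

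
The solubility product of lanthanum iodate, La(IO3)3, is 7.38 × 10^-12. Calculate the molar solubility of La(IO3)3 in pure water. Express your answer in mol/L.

La(IO3)3(s) ⇌ La^3+(aq) + 3 IO3^-(aq)
Ksp = [La^3+][IO3^-]^3
For each mole of La(IO3)3 that dissolves: [La^3+] = s, [IO3^-] = 3s.
Ksp = s(3s)^3 = 27s^4
s = (7.38 × 10^-12 / 27)^(1/4) = 7.23 × 10^-4 M

7.23 × 10^-4 M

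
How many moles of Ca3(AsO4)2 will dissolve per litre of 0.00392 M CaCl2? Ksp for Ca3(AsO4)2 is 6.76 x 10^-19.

1.67 x 10^-6 M

Ca3(AsO4)2(s) <=> 3 Ca^2+ + 2 AsO4^3-
Ksp = [Ca^2+]^3[AsO4^3-]^2
Let s be the molar solubility in this solution. [Ca^2+] = 0.00392 + 3s ≈ 0.00392, [AsO4^3-] = 2s (since Ca^2+ from CaCl2 dominates).
Ksp ≈ (0.00392)^3 × (2s)^2
s = 1.67 x 10^-6 M
Check: 3s = 5.0 x 10^-6 ≪ 0.00392, so the approximation is valid.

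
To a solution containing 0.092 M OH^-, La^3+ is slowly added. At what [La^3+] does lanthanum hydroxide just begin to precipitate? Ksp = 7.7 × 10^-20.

[La^3+] = 9.9 × 10^-17 M

La(OH)3(s) <=> La^3+ + 3 OH^-
Ksp = [La^3+][OH^-]^3
Precipitation begins when Q = Ksp. With [OH^-] = 0.092 M:
7.7 × 10^-20 = (0.092)^3 × [La^3+]
[La^3+] = (7.7 × 10^-20 / 7.79 × 10^-4) = 9.9 × 10^-17 M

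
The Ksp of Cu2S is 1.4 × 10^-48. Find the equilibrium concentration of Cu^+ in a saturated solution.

Cu2S(s) ⇌ 2 Cu^+ + S^2-
Ksp = [Cu^+]^2[S^2-]
For each mole of Cu2S that dissolves: [Cu^+] = 2s, [S^2-] = s.
Substituting: Ksp = (2s)^2s = 4s^3
Solving, s = (1.4 × 10^-48/4)^(1/3) = 7.05 × 10^-17 M
[Cu^+] = 2s = 1.4 × 10^-16 M

1.4 x 10^-16 M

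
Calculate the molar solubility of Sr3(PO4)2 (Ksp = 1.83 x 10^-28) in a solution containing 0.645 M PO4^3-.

Sr3(PO4)2(s) ⇌ 3 Sr^2+(aq) + 2 PO4^3-(aq)
Ksp = [Sr^2+]^3[PO4^3-]^2
Let s = moles of Sr3(PO4)2 that dissolve per litre. [Sr^2+] = 3s, [PO4^3-] = 0.645 + 2s ≈ 0.645 (since the PO4^3- already present dominates).
Ksp ≈ (3s)^3 × (0.645)^2
s = 2.54 × 10^-10 M
Check: 2s = 5.1 × 10^-10 ≪ 0.645, so the approximation is valid.

s = 2.54e-10 M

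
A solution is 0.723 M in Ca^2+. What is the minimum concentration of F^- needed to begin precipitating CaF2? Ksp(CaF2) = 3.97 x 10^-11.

CaF2(s) ⇌ Ca^2+(aq) + 2 F^-(aq)
Ksp = [Ca^2+][F^-]^2
Precipitation begins when Q = Ksp. With [Ca^2+] = 0.723 M:
3.97 x 10^-11 = (0.723) × [F^-]^2
[F^-] = (3.97 x 10^-11 / 7.23 x 10^-1)^(1/2) = 7.41 × 10^-6 M

[F^-] ≈ 7.41 × 10^-6 M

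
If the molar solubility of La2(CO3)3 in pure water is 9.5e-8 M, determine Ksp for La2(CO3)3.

La2(CO3)3(s) ⇌ 2 La^3+ + 3 CO3^2-
For each mole of La2(CO3)3 that dissolves: [La^3+] = 2s, [CO3^2-] = 3s.
Ksp = [La^3+]^2[CO3^2-]^3
Substituting: Ksp = (2s)^2(3s)^3 = 108s^5
Ksp = 108 × (9.5 × 10^-8)^5 = 8.4 x 10^-34

8.4e-34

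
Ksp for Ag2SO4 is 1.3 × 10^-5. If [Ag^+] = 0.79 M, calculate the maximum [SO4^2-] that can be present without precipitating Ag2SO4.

2.1 x 10^-5 M

Ag2SO4(s) ⇌ 2 Ag^+ + SO4^2-
Ksp = [Ag^+]^2[SO4^2-]
Precipitation begins when Q = Ksp. With [Ag^+] = 0.79 M:
1.3 × 10^-5 = (0.79)^2 × [SO4^2-]
[SO4^2-] = (1.3 × 10^-5 / 6.24 x 10^-1) = 2.1 × 10^-5 M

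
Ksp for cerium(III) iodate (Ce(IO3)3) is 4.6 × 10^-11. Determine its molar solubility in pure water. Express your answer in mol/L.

Ce(IO3)3(s) ⇌ Ce^3+ + 3 IO3^-
Ksp = [Ce^3+][IO3^-]^3
For each mole of Ce(IO3)3 that dissolves: [Ce^3+] = s, [IO3^-] = 3s.
Substituting: Ksp = s(3s)^3 = 27s^4
Solving, s = (4.6 × 10^-11/27)^(1/4) = 1.1 × 10^-3 M

s ≈ 1.1 x 10^-3 M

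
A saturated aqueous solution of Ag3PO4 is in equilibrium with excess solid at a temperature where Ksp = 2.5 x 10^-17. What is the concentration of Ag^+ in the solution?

Ag3PO4(s) <=> 3 Ag^+(aq) + PO4^3-(aq)
Ksp = [Ag^+]^3[PO4^3-]
If s mol/L of Ag3PO4 dissolves, [Ag^+] = 3s and [PO4^3-] = s.
Ksp = (3s)^3s = 27s^4
s^4 = 2.5 x 10^-17 / 27, so s = 3.10 × 10^-5 M
[Ag^+] = 3s = 9.3 × 10^-5 M

[Ag^+] ≈ 9.3e-5 M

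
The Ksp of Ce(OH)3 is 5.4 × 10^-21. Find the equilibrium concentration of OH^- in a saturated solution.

Ce(OH)3(s) ⇌ Ce^3+(aq) + 3 OH^-(aq)
Ksp = [Ce^3+][OH^-]^3
If s mol/L of Ce(OH)3 dissolves, [Ce^3+] = s and [OH^-] = 3s.
So Ksp = s × (3s)^3 = 27s^4
s^4 = 5.4 × 10^-21 / 27, so s = 3.76 × 10^-6 M
[OH^-] = 3s = 1.1 x 10^-5 M

[OH^-] = 1.1 × 10^-5 M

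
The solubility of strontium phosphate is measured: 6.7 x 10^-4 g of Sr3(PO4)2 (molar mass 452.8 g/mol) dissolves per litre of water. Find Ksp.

Molar solubility s = (6.7 x 10^-4 g/L) / (452.8 g/mol) = 1.48 × 10^-6 M.
Sr3(PO4)2(s) <=> 3 Sr^2+(aq) + 2 PO4^3-(aq)
Let s = molar solubility. Then [Sr^2+] = 3s and [PO4^3-] = 2s.
Ksp = [Sr^2+]^3[PO4^3-]^2
Substituting: Ksp = (3s)^3(2s)^2 = 108s^5
Ksp = 108 × (1.48 × 10^-6)^5 = 7.7 x 10^-28

Ksp = 7.7 x 10^-28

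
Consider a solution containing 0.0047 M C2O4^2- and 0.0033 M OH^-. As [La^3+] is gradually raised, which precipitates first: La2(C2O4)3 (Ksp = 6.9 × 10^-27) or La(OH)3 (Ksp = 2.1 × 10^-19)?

Each salt begins to precipitate when Q = Ksp, i.e. when [La^3+] reaches its threshold.
For La2(C2O4)3: 6.9 × 10^-27 = (0.0047)^3 × [La^3+]^2  ⇒  [La^3+] = 2.6 x 10^-10 M.
For La(OH)3: 2.1 × 10^-19 = (0.0033)^3 × [La^3+]  ⇒  [La^3+] = 5.8 x 10^-12 M.
The salt with the lower threshold [La^3+] precipitates first: La(OH)3.

La(OH)3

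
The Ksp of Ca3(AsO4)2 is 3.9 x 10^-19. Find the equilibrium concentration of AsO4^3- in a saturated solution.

Ca3(AsO4)2(s) <=> 3 Ca^2+ + 2 AsO4^3-
Ksp = [Ca^2+]^3[AsO4^3-]^2
With molar solubility s: [Ca^2+] = 3s, [AsO4^3-] = 2s.
So Ksp = (3s)^3 × (2s)^2 = 108s^5
s^5 = 3.9 x 10^-19 / 108, so s = 8.16 × 10^-5 M
[AsO4^3-] = 2s = 1.6 × 10^-4 M

[AsO4^3-] = 1.6 x 10^-4 M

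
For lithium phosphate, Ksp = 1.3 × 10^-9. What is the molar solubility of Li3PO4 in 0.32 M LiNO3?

s ≈ 4.0 × 10^-8 M

Li3PO4(s) ⇌ 3 Li^+ + PO4^3-
Ksp = [Li^+]^3[PO4^3-]
Let s = moles of Li3PO4 that dissolve per litre. [Li^+] = 0.32 + 3s ≈ 0.32, [PO4^3-] = s (Ksp is small, so little additional dissolves).
Ksp ≈ (0.32)^3 × s
s = 4.0 × 10^-8 M
Check: 3s = 1.2 × 10^-7 ≪ 0.32, so the approximation is valid.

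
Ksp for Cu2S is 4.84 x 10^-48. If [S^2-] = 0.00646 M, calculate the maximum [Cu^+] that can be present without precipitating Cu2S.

Cu2S(s) <=> 2 Cu^+ + S^2-
Ksp = [Cu^+]^2[S^2-]
Precipitation begins when Q = Ksp. With [S^2-] = 0.00646 M:
4.84 x 10^-48 = (0.00646) × [Cu^+]^2
[Cu^+] = (4.84 x 10^-48 / 6.46 x 10^-3)^(1/2) = 2.74 × 10^-23 M

[Cu^+] = 2.74 x 10^-23 M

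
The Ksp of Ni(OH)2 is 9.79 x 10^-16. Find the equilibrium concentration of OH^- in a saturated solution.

Ni(OH)2(s) ⇌ Ni^2+ + 2 OH^-
Ksp = [Ni^2+][OH^-]^2
For each mole of Ni(OH)2 that dissolves: [Ni^2+] = s, [OH^-] = 2s.
Ksp = s(2s)^2 = 4s^3
s^3 = 9.79 x 10^-16 / 4, so s = 6.255 × 10^-6 M
[OH^-] = 2s = 1.25 × 10^-5 M

[OH^-] = 1.25 × 10^-5 M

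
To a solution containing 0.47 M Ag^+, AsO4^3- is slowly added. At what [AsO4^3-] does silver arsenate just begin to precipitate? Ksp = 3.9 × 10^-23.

Ag3AsO4(s) <=> 3 Ag^+ + AsO4^3-
Ksp = [Ag^+]^3[AsO4^3-]
Precipitation begins when Q = Ksp. With [Ag^+] = 0.47 M:
3.9 × 10^-23 = (0.47)^3 × [AsO4^3-]
[AsO4^3-] = (3.9 × 10^-23 / 1.04 × 10^-1) = 3.8 × 10^-22 M

[AsO4^3-] = 3.8 x 10^-22 M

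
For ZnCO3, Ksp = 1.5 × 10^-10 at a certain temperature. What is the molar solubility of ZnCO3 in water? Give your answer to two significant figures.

1.2e-5 M

ZnCO3(s) ⇌ Zn^2+ + CO3^2-
Ksp = [Zn^2+][CO3^2-]
If s mol/L of ZnCO3 dissolves, [Zn^2+] = s and [CO3^2-] = s.
Ksp = s × s = s^2
s = √(1.5 × 10^-10) = 1.2 × 10^-5 M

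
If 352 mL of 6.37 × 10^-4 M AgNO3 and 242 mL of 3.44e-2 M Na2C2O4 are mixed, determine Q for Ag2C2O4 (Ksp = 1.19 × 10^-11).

2.00 × 10^-9

Total volume = 352 + 242 = 594 mL.
[Ag^+] = 6.37 × 10^-4 × (352/594) = 3.775 × 10^-4 M
[C2O4^2-] = 3.44 × 10^-2 × (242/594) = 1.401 × 10^-2 M
Ag2C2O4(s) ⇌ 2 Ag^+(aq) + C2O4^2-(aq), so Q = [Ag^+]^2[C2O4^2-]
Q = (3.775 × 10^-4)^2(1.401 × 10^-2) = 2.00 x 10^-9
Q > Ksp, so Ag2C2O4 will precipitate.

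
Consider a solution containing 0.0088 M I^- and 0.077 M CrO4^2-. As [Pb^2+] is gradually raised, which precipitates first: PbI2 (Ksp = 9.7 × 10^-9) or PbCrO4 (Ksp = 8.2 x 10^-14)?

PbCrO4

Each salt begins to precipitate when Q = Ksp, i.e. when [Pb^2+] reaches its threshold.
For PbI2: 9.7 × 10^-9 = (0.0088)^2 × [Pb^2+]  ⇒  [Pb^2+] = 1.3 × 10^-4 M.
For PbCrO4: 8.2 x 10^-14 = 0.077 × [Pb^2+]  ⇒  [Pb^2+] = 1.1 × 10^-12 M.
The salt with the lower threshold [Pb^2+] precipitates first: PbCrO4.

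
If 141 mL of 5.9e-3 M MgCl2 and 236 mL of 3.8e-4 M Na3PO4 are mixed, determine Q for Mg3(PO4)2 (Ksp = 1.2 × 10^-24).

Total volume = 141 + 236 = 377 mL.
[Mg^2+] = 5.9 × 10^-3 × (141/377) = 2.21 × 10^-3 M
[PO4^3-] = 3.8 × 10^-4 × (236/377) = 2.38 × 10^-4 M
Mg3(PO4)2(s) ⇌ 3 Mg^2+(aq) + 2 PO4^3-(aq), so Q = [Mg^2+]^3[PO4^3-]^2
Q = (2.21 × 10^-3)^3(2.38 x 10^-4)^2 = 6.1 x 10^-16
Q > Ksp, so Mg3(PO4)2 will precipitate.

6.1 x 10^-16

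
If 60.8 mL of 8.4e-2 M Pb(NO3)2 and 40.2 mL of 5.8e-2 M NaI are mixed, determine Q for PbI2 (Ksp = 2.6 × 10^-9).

2.7 x 10^-5

Total volume = 60.8 + 40.2 = 101 mL.
[Pb^2+] = 8.4 × 10^-2 × (60.8/101) = 5.06 x 10^-2 M
[I^-] = 5.8 x 10^-2 × (40.2/101) = 2.31 x 10^-2 M
PbI2(s) ⇌ Pb^2+ + 2 I^-, so Q = [Pb^2+][I^-]^2
Q = (5.06 × 10^-2)(2.31 x 10^-2)^2 = 2.7 × 10^-5
Q > Ksp, so PbI2 will precipitate.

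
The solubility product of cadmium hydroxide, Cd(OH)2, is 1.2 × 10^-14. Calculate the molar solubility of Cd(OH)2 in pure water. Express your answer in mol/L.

s ≈ 1.4 × 10^-5 M

Cd(OH)2(s) ⇌ Cd^2+ + 2 OH^-
Ksp = [Cd^2+][OH^-]^2
With molar solubility s: [Cd^2+] = s, [OH^-] = 2s.
Substituting: Ksp = s(2s)^2 = 4s^3
s^3 = 1.2 × 10^-14 / 4, so s = 1.4 × 10^-5 M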